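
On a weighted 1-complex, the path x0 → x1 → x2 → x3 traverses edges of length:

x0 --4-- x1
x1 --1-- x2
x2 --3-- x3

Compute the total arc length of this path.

Arc length = 4 + 1 + 3 = 8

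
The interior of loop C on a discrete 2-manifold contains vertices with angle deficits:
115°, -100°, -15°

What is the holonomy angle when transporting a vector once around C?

Holonomy = total enclosed curvature = 115° + (-100°) + (-15°) = 0°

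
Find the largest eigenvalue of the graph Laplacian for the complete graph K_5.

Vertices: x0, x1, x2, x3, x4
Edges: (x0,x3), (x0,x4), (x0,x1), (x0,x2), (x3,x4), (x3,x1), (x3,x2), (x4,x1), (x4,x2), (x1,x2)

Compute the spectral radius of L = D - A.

For the complete graph K_n, L = nI − J (J = all-ones matrix). J has eigenvalues n (once, eigenvector 𝟙) and 0 (multiplicity n−1), so L has eigenvalues 0 (once) and n (multiplicity n−1). Here n = 5: eigenvalue 0 once and 5 with multiplicity 4.
Laplacian eigenvalues: [0.0, 5.0, 5.0, 5.0, 5.0]. Largest eigenvalue (spectral radius) = 5.0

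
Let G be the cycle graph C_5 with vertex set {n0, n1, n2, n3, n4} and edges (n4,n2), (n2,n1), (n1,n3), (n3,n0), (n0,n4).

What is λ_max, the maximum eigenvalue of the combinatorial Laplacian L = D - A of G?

The cycle graph C_n has Laplacian eigenvalues λ_k = 2 − 2cos(2πk/n), k = 0, 1, …, n−1. Here n = 5:
k=0: 2 − 2cos(0) = 0.0; k=1: 2 − 2cos(2π/5) = 1.382; k=2: 2 − 2cos(4π/5) = 3.618; k=3: 2 − 2cos(6π/5) = 3.618; k=4: 2 − 2cos(8π/5) = 1.382.
Laplacian eigenvalues: [0.0, 1.382, 1.382, 3.618, 3.618]. Largest eigenvalue (spectral radius) = 3.618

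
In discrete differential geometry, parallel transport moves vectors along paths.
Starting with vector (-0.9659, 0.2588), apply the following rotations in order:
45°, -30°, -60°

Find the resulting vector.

Total rotation: 45° + (-30°) + (-60°) = -45°. Final vector: (-0.5000, 0.8660)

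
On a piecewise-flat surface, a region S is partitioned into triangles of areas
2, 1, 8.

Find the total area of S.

2 + 1 + 8 = 11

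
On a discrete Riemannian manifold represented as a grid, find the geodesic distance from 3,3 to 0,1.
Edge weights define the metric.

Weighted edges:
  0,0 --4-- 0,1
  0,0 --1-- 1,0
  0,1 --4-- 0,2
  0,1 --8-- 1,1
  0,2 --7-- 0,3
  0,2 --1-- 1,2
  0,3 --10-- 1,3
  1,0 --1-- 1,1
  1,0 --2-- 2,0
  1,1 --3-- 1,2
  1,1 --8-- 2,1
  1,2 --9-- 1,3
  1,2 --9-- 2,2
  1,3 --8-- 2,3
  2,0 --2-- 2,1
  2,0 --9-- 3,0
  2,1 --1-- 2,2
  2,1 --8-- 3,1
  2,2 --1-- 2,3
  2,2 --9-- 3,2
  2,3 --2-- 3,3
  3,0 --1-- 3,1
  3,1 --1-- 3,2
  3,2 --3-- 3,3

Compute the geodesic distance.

Shortest path: 3,3 → 2,3 → 2,2 → 2,1 → 2,0 → 1,0 → 0,0 → 0,1, total weight = 13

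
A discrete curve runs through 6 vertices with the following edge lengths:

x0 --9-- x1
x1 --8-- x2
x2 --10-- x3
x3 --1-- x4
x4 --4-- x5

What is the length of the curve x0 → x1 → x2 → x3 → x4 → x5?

Arc length = 9 + 8 + 10 + 1 + 4 = 32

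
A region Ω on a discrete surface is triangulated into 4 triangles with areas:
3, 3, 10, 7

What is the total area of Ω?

3 + 3 + 10 + 7 = 23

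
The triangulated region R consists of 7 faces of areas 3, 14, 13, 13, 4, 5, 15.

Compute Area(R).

3 + 14 + 13 + 13 + 4 + 5 + 15 = 67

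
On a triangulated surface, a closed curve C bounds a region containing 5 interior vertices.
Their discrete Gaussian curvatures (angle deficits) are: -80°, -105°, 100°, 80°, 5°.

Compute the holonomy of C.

Holonomy = total enclosed curvature = (-80°) + (-105°) + 100° + 80° + 5° = 0°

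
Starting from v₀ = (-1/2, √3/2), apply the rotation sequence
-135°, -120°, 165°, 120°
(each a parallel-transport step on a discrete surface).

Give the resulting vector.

Total rotation: (-135°) + (-120°) + 165° + 120° = 30°. Final vector: (-0.8660, 0.5000)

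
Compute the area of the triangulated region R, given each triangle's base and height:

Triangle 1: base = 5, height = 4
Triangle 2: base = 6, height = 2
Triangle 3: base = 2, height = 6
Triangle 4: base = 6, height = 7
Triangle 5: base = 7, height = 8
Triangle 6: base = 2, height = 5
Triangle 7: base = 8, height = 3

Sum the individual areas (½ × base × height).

(1/2)×5×4 + (1/2)×6×2 + (1/2)×2×6 + (1/2)×6×7 + (1/2)×7×8 + (1/2)×2×5 + (1/2)×8×3 = 88.0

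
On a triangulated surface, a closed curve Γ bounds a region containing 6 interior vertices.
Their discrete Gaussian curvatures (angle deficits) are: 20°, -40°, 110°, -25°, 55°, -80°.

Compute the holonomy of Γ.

Holonomy = total enclosed curvature = 20° + (-40°) + 110° + (-25°) + 55° + (-80°) = 40°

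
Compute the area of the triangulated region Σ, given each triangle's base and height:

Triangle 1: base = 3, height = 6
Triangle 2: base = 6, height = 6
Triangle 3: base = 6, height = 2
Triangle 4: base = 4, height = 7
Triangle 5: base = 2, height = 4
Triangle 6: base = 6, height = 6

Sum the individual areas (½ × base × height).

(1/2)×3×6 + (1/2)×6×6 + (1/2)×6×2 + (1/2)×4×7 + (1/2)×2×4 + (1/2)×6×6 = 69.0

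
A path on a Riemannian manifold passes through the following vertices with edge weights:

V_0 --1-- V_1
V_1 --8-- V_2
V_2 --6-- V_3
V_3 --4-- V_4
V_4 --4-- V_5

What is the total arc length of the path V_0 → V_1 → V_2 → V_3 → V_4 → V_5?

Arc length = 1 + 8 + 6 + 4 + 4 = 23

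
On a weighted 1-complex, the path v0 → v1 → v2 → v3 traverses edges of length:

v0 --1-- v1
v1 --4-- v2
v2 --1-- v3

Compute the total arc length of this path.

Arc length = 1 + 4 + 1 = 6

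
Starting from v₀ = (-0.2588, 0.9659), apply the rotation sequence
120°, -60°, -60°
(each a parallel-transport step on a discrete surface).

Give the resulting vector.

Total rotation: 120° + (-60°) + (-60°) = 0°. Final vector: (-0.2588, 0.9659)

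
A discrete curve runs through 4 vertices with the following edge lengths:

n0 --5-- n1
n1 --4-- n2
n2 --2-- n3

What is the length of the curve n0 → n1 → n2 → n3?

Arc length = 5 + 4 + 2 = 11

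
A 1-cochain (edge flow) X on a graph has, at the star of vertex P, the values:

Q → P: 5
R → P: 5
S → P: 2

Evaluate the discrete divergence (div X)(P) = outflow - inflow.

Divergence = sum of outgoing flows = (-5) + (-5) + (-2) = -12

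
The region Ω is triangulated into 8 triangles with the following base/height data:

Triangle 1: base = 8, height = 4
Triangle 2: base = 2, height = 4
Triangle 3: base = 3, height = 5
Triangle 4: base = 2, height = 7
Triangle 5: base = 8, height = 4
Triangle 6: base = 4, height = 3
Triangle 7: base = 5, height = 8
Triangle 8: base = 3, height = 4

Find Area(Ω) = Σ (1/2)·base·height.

(1/2)×8×4 + (1/2)×2×4 + (1/2)×3×5 + (1/2)×2×7 + (1/2)×8×4 + (1/2)×4×3 + (1/2)×5×8 + (1/2)×3×4 = 82.5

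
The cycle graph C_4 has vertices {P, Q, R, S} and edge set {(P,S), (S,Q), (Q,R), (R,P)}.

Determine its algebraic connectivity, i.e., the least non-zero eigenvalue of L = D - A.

The cycle graph C_n has Laplacian eigenvalues λ_k = 2 − 2cos(2πk/n), k = 0, 1, …, n−1. Here n = 4:
k=0: 2 − 2cos(0) = 0.0; k=1: 2 − 2cos(π/2) = 2.0; k=2: 2 − 2cos(π) = 4.0; k=3: 2 − 2cos(3π/2) = 2.0.
Laplacian eigenvalues: [0.0, 2.0, 2.0, 4.0]. Algebraic connectivity (smallest non-zero eigenvalue) = 2.0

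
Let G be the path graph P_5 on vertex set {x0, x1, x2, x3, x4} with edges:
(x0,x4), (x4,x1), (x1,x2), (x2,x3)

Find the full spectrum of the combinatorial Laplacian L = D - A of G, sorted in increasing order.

The path graph P_n has Laplacian eigenvalues λ_k = 2 − 2cos(kπ/n), k = 0, 1, …, n−1. Here n = 5:
k=0: 2 − 2cos(0) = 0.0; k=1: 2 − 2cos(π/5) = 0.382; k=2: 2 − 2cos(2π/5) = 1.382; k=3: 2 − 2cos(3π/5) = 2.618; k=4: 2 − 2cos(4π/5) = 3.618.
Laplacian eigenvalues (increasing order): [0.0, 0.382, 1.382, 2.618, 3.618]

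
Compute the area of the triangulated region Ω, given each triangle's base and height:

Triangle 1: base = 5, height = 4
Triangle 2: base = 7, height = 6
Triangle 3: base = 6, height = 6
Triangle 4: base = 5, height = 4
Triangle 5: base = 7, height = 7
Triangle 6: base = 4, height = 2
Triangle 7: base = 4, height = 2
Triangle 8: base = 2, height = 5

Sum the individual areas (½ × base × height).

(1/2)×5×4 + (1/2)×7×6 + (1/2)×6×6 + (1/2)×5×4 + (1/2)×7×7 + (1/2)×4×2 + (1/2)×4×2 + (1/2)×2×5 = 96.5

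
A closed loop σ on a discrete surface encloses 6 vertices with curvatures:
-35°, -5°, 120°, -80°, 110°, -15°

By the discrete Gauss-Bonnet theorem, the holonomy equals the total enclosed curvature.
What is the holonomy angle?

Holonomy = total enclosed curvature = (-35°) + (-5°) + 120° + (-80°) + 110° + (-15°) = 95°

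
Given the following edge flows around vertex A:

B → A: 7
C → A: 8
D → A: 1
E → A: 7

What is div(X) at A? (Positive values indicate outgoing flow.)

Divergence = sum of outgoing flows = (-7) + (-8) + (-1) + (-7) = -23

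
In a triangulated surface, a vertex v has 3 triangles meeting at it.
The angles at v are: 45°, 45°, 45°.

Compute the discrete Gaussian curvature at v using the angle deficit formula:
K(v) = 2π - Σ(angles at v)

Sum of angles = 135°. K = 360° - 135° = 225°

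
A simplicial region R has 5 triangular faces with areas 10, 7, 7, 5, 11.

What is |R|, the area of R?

10 + 7 + 7 + 5 + 11 = 40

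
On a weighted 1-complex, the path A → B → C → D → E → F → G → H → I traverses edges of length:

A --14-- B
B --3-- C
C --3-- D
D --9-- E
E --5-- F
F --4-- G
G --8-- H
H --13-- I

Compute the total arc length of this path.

Arc length = 14 + 3 + 3 + 9 + 5 + 4 + 8 + 13 = 59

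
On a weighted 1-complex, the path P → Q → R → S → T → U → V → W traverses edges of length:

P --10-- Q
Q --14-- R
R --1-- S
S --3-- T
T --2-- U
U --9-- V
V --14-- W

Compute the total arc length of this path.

Arc length = 10 + 14 + 1 + 3 + 2 + 9 + 14 = 53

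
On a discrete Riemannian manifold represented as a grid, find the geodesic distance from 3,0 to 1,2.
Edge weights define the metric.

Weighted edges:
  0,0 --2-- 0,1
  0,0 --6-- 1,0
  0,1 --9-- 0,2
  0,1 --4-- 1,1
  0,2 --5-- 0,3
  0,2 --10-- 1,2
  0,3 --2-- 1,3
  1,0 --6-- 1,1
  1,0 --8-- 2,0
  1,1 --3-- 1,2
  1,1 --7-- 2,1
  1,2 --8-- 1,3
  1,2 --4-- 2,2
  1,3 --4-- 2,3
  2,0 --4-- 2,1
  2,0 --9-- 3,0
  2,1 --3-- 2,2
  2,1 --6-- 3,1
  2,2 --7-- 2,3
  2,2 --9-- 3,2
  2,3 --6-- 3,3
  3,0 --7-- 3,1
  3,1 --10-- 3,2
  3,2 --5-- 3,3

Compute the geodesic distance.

Shortest path: 3,0 → 3,1 → 2,1 → 2,2 → 1,2, total weight = 20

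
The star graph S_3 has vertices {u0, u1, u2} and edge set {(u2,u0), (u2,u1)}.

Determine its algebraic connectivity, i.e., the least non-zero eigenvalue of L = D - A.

The star S_3 is the complete bipartite graph K_{1,2} (one hub of degree 2, 2 leaves of degree 1). The Laplacian spectrum of K_{p,q} is 0, p (multiplicity q−1), q (multiplicity p−1), p+q. With p = 1, q = 2: 0 once, 1 with multiplicity 1, and 3 once. (Check: trace L = sum of degrees = 4 = 1·1 + 3.)
Laplacian eigenvalues: [0.0, 1.0, 3.0]. Algebraic connectivity (smallest non-zero eigenvalue) = 1.0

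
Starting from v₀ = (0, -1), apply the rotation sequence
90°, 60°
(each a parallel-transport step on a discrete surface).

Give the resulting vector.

Total rotation: 90° + 60° = 150°. Final vector: (0.5000, 0.8660)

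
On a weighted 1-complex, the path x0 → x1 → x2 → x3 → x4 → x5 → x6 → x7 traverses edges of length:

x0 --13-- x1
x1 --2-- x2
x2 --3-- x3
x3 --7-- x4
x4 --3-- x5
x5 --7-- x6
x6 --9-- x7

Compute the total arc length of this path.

Arc length = 13 + 2 + 3 + 7 + 3 + 7 + 9 = 44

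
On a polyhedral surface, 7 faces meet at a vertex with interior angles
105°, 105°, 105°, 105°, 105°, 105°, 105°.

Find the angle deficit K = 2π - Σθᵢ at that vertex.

Sum of angles = 735°. K = 360° - 735° = -375° = -25π/12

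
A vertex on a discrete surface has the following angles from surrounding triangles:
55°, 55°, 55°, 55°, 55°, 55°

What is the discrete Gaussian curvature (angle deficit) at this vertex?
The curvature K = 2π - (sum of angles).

Sum of angles = 330°. K = 360° - 330° = 30° = π/6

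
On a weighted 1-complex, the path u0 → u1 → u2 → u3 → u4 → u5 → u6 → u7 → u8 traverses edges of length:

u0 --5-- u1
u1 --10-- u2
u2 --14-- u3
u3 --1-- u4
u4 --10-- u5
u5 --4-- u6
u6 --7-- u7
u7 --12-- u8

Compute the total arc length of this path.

Arc length = 5 + 10 + 14 + 1 + 10 + 4 + 7 + 12 = 63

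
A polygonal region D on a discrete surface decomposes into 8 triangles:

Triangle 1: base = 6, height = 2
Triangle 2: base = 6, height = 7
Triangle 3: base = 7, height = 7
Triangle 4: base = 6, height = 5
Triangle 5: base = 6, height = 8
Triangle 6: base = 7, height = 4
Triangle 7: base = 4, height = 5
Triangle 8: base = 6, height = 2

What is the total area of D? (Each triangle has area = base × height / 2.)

(1/2)×6×2 + (1/2)×6×7 + (1/2)×7×7 + (1/2)×6×5 + (1/2)×6×8 + (1/2)×7×4 + (1/2)×4×5 + (1/2)×6×2 = 120.5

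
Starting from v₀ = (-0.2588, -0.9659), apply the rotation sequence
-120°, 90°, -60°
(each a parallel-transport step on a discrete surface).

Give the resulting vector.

Total rotation: (-120°) + 90° + (-60°) = -90°. Final vector: (-0.9659, 0.2588)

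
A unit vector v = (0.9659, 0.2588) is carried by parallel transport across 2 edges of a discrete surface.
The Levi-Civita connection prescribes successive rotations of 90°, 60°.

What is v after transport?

Total rotation: 90° + 60° = 150°. Final vector: (-0.9659, 0.2588)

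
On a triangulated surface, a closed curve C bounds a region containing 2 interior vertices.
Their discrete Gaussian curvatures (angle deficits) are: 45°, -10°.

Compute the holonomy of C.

Holonomy = total enclosed curvature = 45° + (-10°) = 35°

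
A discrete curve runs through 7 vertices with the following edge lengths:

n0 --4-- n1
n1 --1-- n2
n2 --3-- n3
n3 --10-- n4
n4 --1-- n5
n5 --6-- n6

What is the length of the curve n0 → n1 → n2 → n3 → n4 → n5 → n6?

Arc length = 4 + 1 + 3 + 10 + 1 + 6 = 25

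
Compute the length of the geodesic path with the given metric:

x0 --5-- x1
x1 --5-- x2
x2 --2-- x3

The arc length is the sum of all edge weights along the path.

Arc length = 5 + 5 + 2 = 12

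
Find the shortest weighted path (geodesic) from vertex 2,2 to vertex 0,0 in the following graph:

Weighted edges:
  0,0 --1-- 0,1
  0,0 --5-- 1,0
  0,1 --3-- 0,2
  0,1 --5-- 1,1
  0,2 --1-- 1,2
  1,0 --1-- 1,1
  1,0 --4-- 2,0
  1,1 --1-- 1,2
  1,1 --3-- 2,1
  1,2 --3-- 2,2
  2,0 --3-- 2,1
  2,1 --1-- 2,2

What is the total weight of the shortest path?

Shortest path: 2,2 → 1,2 → 0,2 → 0,1 → 0,0, total weight = 8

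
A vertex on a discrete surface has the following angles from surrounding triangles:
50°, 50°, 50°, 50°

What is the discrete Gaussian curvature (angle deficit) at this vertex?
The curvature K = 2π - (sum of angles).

Sum of angles = 200°. K = 360° - 200° = 160°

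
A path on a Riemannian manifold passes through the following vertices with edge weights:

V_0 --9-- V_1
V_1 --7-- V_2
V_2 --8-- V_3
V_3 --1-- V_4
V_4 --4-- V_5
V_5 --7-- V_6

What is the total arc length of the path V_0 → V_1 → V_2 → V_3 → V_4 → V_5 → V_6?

Arc length = 9 + 7 + 8 + 1 + 4 + 7 = 36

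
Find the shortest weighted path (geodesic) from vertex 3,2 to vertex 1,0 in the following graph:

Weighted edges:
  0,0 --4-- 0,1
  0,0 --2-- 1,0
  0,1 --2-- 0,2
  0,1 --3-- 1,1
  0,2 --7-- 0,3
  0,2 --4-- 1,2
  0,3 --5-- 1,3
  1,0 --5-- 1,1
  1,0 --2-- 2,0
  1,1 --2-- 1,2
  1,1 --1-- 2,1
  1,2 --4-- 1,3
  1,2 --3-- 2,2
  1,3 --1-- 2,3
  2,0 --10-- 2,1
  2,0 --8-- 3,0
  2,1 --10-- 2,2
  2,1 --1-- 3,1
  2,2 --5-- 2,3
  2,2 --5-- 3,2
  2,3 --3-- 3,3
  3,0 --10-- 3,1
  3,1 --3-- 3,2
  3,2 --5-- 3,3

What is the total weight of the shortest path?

Shortest path: 3,2 → 3,1 → 2,1 → 1,1 → 1,0, total weight = 10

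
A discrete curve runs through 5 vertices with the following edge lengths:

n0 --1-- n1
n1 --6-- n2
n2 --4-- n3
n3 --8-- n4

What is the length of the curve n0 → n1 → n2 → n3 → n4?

Arc length = 1 + 6 + 4 + 8 = 19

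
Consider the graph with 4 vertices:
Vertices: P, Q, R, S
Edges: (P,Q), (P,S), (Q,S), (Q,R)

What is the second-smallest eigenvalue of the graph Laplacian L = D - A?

Degrees: deg(P) = 2, deg(Q) = 3, deg(R) = 1, deg(S) = 2.
L = D − A with rows/columns ordered (P, Q, R, S):
  [ 2, -1,  0, -1]
  [-1,  3, -1, -1]
  [ 0, -1,  1,  0]
  [-1, -1,  0,  2]
Characteristic polynomial: det(λI − L) = λ(λ − 1)(λ − 3)(λ − 4).
Roots: λ = 0; (λ − 1) = 0 ⇒ λ = 1; (λ − 3) = 0 ⇒ λ = 3; (λ − 4) = 0 ⇒ λ = 4.
(Check: the roots sum (with multiplicity) to 8, matching trace L = Σdeg = 2·4 = 8.)
Laplacian eigenvalues: [0.0, 1.0, 3.0, 4.0]. Algebraic connectivity (smallest non-zero eigenvalue) = 1.0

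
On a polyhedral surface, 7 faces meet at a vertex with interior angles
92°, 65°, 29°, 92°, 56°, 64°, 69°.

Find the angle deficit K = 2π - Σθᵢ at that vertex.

Sum of angles = 467°. K = 360° - 467° = -107° = -107π/180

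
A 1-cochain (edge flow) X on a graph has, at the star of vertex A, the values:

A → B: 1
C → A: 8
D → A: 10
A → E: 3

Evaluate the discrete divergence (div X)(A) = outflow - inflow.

Divergence = sum of outgoing flows = 1 + (-8) + (-10) + 3 = -14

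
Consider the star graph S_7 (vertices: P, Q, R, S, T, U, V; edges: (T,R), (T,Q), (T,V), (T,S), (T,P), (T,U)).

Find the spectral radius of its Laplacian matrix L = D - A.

The star S_7 is the complete bipartite graph K_{1,6} (one hub of degree 6, 6 leaves of degree 1). The Laplacian spectrum of K_{p,q} is 0, p (multiplicity q−1), q (multiplicity p−1), p+q. With p = 1, q = 6: 0 once, 1 with multiplicity 5, and 7 once. (Check: trace L = sum of degrees = 12 = 5·1 + 7.)
Laplacian eigenvalues: [0.0, 1.0, 1.0, 1.0, 1.0, 1.0, 7.0]. Largest eigenvalue (spectral radius) = 7.0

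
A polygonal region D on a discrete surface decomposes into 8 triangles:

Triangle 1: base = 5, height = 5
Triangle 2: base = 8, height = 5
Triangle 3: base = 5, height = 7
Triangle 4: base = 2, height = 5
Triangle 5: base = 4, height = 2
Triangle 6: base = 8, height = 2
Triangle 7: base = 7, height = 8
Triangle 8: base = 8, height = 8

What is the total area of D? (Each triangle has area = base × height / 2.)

(1/2)×5×5 + (1/2)×8×5 + (1/2)×5×7 + (1/2)×2×5 + (1/2)×4×2 + (1/2)×8×2 + (1/2)×7×8 + (1/2)×8×8 = 127.0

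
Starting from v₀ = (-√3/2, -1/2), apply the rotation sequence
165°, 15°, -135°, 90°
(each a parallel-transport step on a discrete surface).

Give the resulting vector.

Total rotation: 165° + 15° + (-135°) + 90° = 135°. Final vector: (0.9659, -0.2588)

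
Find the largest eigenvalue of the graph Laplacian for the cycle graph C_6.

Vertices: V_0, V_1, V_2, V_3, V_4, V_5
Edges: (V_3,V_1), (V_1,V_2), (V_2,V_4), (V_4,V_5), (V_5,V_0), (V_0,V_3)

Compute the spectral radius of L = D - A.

The cycle graph C_n has Laplacian eigenvalues λ_k = 2 − 2cos(2πk/n), k = 0, 1, …, n−1. Here n = 6:
k=0: 2 − 2cos(0) = 0.0; k=1: 2 − 2cos(π/3) = 1.0; k=2: 2 − 2cos(2π/3) = 3.0; k=3: 2 − 2cos(π) = 4.0; k=4: 2 − 2cos(4π/3) = 3.0; k=5: 2 − 2cos(5π/3) = 1.0.
Laplacian eigenvalues: [0.0, 1.0, 1.0, 3.0, 3.0, 4.0]. Largest eigenvalue (spectral radius) = 4.0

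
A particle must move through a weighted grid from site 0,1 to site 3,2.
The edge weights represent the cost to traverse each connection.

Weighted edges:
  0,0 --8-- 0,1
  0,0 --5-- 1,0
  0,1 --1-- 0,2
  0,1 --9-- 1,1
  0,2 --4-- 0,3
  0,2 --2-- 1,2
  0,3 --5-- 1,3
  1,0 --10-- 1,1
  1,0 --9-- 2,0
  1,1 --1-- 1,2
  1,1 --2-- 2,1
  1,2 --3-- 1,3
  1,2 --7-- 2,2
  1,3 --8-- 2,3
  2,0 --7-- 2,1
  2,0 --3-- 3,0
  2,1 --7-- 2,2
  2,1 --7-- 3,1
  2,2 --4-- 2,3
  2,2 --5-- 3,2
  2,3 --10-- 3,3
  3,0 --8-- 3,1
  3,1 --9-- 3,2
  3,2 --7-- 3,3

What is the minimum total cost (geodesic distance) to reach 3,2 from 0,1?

Shortest path: 0,1 → 0,2 → 1,2 → 2,2 → 3,2, total weight = 15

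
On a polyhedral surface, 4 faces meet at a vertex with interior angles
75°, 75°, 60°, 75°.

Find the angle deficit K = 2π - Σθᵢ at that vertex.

Sum of angles = 285°. K = 360° - 285° = 75° = 5π/12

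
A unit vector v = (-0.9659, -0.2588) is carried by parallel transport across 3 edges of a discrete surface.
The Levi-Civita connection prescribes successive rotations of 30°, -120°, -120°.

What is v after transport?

Total rotation: 30° + (-120°) + (-120°) = -210° ≡ 150° (mod 360°). Final vector: (0.9659, -0.2588)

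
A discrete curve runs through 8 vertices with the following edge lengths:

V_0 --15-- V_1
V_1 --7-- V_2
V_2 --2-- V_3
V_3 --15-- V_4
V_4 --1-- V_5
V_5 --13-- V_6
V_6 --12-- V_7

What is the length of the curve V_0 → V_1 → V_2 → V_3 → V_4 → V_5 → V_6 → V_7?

Arc length = 15 + 7 + 2 + 15 + 1 + 13 + 12 = 65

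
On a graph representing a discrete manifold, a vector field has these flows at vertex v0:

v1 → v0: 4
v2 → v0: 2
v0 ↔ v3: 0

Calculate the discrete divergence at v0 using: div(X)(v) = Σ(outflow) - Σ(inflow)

Divergence = sum of outgoing flows = (-4) + (-2) + 0 = -6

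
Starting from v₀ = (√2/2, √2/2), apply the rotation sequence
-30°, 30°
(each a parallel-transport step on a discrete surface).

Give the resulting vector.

Total rotation: (-30°) + 30° = 0°. Final vector: (0.7071, 0.7071)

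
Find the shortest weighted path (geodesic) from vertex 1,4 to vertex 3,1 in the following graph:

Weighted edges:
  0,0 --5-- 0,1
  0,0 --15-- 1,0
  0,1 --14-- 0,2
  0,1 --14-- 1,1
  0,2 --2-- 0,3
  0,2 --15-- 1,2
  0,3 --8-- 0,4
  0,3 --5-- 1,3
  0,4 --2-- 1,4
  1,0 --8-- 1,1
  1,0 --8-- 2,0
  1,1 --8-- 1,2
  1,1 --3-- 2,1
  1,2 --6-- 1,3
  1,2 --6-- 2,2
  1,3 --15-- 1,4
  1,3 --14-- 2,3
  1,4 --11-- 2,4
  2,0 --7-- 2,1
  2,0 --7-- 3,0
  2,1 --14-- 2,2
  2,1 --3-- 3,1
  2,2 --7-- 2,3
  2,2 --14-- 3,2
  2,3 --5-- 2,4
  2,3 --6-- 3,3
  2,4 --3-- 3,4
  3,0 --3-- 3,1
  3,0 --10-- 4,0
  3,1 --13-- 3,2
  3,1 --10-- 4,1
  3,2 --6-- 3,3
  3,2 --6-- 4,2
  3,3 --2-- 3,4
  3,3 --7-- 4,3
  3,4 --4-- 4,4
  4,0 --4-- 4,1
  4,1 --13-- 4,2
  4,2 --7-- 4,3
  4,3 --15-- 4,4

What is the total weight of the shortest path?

Shortest path: 1,4 → 2,4 → 3,4 → 3,3 → 3,2 → 3,1, total weight = 35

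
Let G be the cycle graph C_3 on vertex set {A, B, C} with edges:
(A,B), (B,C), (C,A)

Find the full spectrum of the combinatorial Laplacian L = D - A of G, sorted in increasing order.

The cycle graph C_n has Laplacian eigenvalues λ_k = 2 − 2cos(2πk/n), k = 0, 1, …, n−1. Here n = 3:
k=0: 2 − 2cos(0) = 0.0; k=1: 2 − 2cos(2π/3) = 3.0; k=2: 2 − 2cos(4π/3) = 3.0.
Laplacian eigenvalues (increasing order): [0.0, 3.0, 3.0]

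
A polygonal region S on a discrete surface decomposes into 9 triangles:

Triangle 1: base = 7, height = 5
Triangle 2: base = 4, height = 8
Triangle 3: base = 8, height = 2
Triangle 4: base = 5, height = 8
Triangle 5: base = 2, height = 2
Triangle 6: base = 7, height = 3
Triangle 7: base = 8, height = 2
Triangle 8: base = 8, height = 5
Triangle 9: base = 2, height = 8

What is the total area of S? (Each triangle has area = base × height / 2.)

(1/2)×7×5 + (1/2)×4×8 + (1/2)×8×2 + (1/2)×5×8 + (1/2)×2×2 + (1/2)×7×3 + (1/2)×8×2 + (1/2)×8×5 + (1/2)×2×8 = 110.0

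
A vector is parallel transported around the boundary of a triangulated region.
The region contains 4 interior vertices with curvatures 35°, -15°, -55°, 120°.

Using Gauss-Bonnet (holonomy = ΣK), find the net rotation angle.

Holonomy = total enclosed curvature = 35° + (-15°) + (-55°) + 120° = 85°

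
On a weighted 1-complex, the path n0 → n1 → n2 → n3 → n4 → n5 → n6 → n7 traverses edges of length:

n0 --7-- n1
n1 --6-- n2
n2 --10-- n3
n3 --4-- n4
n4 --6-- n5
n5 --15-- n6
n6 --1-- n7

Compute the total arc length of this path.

Arc length = 7 + 6 + 10 + 4 + 6 + 15 + 1 = 49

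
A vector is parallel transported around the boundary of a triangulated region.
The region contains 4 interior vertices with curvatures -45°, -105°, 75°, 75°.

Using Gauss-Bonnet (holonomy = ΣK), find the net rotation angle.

Holonomy = total enclosed curvature = (-45°) + (-105°) + 75° + 75° = 0°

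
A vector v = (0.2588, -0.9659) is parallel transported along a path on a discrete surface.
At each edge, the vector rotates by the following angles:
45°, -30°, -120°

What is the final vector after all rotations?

Total rotation: 45° + (-30°) + (-120°) = -105°. Final vector: (-1, 0)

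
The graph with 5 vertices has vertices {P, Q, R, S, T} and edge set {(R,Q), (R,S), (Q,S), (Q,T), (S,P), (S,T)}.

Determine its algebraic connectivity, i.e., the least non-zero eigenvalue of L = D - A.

Degrees: deg(P) = 1, deg(Q) = 3, deg(R) = 2, deg(S) = 4, deg(T) = 2.
L = D − A with rows/columns ordered (P, Q, R, S, T):
  [ 1,  0,  0, -1,  0]
  [ 0,  3, -1, -1, -1]
  [ 0, -1,  2, -1,  0]
  [-1, -1, -1,  4, -1]
  [ 0, -1,  0, -1,  2]
Characteristic polynomial: det(λI − L) = λ(λ − 1)(λ − 2)(λ − 4)(λ − 5).
Roots: λ = 0; (λ − 1) = 0 ⇒ λ = 1; (λ − 2) = 0 ⇒ λ = 2; (λ − 4) = 0 ⇒ λ = 4; (λ − 5) = 0 ⇒ λ = 5.
(Check: the roots sum (with multiplicity) to 12, matching trace L = Σdeg = 2·6 = 12.)
Laplacian eigenvalues: [0.0, 1.0, 2.0, 4.0, 5.0]. Algebraic connectivity (smallest non-zero eigenvalue) = 1.0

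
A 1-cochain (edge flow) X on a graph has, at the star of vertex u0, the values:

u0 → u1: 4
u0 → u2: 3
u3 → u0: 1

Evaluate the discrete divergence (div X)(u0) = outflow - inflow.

Divergence = sum of outgoing flows = 4 + 3 + (-1) = 6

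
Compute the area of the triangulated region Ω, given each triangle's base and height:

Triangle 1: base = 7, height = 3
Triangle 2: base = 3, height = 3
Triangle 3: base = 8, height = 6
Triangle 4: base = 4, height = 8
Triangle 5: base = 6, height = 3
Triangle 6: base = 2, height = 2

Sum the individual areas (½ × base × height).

(1/2)×7×3 + (1/2)×3×3 + (1/2)×8×6 + (1/2)×4×8 + (1/2)×6×3 + (1/2)×2×2 = 66.0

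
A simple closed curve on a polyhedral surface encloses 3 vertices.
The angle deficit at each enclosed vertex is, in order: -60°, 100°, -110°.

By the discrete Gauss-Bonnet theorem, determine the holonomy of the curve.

Holonomy = total enclosed curvature = (-60°) + 100° + (-110°) = -70°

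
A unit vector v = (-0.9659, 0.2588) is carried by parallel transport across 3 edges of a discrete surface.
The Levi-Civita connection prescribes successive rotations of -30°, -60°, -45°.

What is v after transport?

Total rotation: (-30°) + (-60°) + (-45°) = -135°. Final vector: (0.8660, 0.5000)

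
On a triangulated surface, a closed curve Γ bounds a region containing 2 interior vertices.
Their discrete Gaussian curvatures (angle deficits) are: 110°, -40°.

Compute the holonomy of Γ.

Holonomy = total enclosed curvature = 110° + (-40°) = 70°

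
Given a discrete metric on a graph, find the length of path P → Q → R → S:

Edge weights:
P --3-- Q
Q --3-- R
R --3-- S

Arc length = 3 + 3 + 3 = 9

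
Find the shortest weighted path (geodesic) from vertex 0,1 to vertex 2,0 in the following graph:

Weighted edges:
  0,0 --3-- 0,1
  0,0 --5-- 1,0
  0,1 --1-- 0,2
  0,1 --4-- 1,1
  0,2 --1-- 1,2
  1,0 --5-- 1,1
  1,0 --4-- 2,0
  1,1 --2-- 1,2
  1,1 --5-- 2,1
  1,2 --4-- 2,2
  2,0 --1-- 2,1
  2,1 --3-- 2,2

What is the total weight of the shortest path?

Shortest path: 0,1 → 1,1 → 2,1 → 2,0, total weight = 10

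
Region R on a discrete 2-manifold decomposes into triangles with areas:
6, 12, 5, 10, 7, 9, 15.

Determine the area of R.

6 + 12 + 5 + 10 + 7 + 9 + 15 = 64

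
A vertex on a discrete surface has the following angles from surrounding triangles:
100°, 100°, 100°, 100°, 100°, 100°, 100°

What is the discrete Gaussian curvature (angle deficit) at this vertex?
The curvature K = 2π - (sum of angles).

Sum of angles = 700°. K = 360° - 700° = -340° = -17π/9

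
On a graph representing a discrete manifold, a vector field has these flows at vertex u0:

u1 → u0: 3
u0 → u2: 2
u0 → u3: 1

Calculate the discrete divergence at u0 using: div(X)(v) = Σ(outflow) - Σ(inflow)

Divergence = sum of outgoing flows = (-3) + 2 + 1 = 0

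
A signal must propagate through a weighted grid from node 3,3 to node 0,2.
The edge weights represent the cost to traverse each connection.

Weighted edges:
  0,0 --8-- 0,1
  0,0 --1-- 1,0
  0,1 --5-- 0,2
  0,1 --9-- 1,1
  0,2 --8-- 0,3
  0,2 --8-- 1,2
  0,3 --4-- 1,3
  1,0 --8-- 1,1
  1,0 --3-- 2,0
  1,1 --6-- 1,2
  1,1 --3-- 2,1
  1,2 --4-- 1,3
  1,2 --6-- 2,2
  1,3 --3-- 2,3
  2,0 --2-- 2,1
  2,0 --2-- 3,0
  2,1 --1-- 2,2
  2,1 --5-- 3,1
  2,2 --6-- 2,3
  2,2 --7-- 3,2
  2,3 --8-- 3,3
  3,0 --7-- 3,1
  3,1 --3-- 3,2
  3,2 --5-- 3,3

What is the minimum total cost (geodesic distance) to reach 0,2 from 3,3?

Shortest path: 3,3 → 2,3 → 1,3 → 0,3 → 0,2, total weight = 23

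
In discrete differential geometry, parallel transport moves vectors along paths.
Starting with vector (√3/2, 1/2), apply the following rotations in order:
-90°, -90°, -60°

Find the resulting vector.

Total rotation: (-90°) + (-90°) + (-60°) = -240° ≡ 120° (mod 360°). Final vector: (-0.8660, 0.5000)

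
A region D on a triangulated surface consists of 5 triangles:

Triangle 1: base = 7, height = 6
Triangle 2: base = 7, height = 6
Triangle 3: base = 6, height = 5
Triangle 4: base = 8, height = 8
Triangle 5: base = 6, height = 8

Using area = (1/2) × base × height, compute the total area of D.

(1/2)×7×6 + (1/2)×7×6 + (1/2)×6×5 + (1/2)×8×8 + (1/2)×6×8 = 113.0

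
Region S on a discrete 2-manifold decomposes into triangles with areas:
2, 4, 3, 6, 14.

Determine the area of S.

2 + 4 + 3 + 6 + 14 = 29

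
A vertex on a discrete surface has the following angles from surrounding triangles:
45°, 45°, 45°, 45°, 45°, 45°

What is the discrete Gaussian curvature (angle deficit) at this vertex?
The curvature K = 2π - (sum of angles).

Sum of angles = 270°. K = 360° - 270° = 90° = π/2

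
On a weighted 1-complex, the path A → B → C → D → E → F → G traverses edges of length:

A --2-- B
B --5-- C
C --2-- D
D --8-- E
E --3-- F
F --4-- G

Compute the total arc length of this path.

Arc length = 2 + 5 + 2 + 8 + 3 + 4 = 24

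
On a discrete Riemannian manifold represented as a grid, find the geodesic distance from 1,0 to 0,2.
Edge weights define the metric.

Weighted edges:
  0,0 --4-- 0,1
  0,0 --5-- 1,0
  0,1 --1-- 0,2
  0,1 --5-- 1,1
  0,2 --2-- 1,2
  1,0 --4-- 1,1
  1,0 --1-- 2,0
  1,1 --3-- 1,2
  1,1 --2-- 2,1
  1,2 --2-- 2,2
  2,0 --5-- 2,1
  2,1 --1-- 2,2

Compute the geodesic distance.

Shortest path: 1,0 → 1,1 → 1,2 → 0,2, total weight = 9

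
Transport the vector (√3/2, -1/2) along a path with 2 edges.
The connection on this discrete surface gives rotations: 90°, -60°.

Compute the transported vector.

Total rotation: 90° + (-60°) = 30°. Final vector: (1, 0)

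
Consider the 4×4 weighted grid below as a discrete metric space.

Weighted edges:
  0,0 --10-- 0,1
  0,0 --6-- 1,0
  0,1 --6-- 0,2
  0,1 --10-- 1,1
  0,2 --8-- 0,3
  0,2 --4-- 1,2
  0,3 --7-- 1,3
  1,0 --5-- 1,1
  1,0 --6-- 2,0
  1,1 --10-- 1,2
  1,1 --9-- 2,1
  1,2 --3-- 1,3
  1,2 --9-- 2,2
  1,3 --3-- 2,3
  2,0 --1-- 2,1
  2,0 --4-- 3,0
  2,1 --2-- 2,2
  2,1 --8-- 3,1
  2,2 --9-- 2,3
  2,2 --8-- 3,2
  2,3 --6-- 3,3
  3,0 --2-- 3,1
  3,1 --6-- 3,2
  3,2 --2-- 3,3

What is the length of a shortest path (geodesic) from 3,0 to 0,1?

Shortest path: 3,0 → 2,0 → 2,1 → 1,1 → 0,1, total weight = 24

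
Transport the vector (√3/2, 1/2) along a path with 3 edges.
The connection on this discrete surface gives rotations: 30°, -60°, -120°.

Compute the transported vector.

Total rotation: 30° + (-60°) + (-120°) = -150°. Final vector: (-0.5000, -0.8660)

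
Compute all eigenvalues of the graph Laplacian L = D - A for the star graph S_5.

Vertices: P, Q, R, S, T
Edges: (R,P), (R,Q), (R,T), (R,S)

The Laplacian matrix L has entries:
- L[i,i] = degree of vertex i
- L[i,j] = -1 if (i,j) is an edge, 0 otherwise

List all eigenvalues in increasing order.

The star S_5 is the complete bipartite graph K_{1,4} (one hub of degree 4, 4 leaves of degree 1). The Laplacian spectrum of K_{p,q} is 0, p (multiplicity q−1), q (multiplicity p−1), p+q. With p = 1, q = 4: 0 once, 1 with multiplicity 3, and 5 once. (Check: trace L = sum of degrees = 8 = 3·1 + 5.)
Laplacian eigenvalues (increasing order): [0.0, 1.0, 1.0, 1.0, 5.0]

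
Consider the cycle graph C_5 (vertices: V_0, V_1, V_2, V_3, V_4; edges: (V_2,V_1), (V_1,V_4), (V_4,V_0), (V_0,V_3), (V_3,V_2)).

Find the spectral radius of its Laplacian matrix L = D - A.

The cycle graph C_n has Laplacian eigenvalues λ_k = 2 − 2cos(2πk/n), k = 0, 1, …, n−1. Here n = 5:
k=0: 2 − 2cos(0) = 0.0; k=1: 2 − 2cos(2π/5) = 1.382; k=2: 2 − 2cos(4π/5) = 3.618; k=3: 2 − 2cos(6π/5) = 3.618; k=4: 2 − 2cos(8π/5) = 1.382.
Laplacian eigenvalues: [0.0, 1.382, 1.382, 3.618, 3.618]. Largest eigenvalue (spectral radius) = 3.618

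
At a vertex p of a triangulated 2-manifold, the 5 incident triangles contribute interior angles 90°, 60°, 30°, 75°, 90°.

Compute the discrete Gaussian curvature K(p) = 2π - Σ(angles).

Sum of angles = 345°. K = 360° - 345° = 15° = π/12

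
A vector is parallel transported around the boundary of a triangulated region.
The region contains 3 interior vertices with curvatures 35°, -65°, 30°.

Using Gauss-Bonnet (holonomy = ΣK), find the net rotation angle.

Holonomy = total enclosed curvature = 35° + (-65°) + 30° = 0°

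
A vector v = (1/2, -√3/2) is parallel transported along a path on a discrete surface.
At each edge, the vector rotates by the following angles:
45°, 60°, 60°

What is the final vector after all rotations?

Total rotation: 45° + 60° + 60° = 165°. Final vector: (-0.2588, 0.9659)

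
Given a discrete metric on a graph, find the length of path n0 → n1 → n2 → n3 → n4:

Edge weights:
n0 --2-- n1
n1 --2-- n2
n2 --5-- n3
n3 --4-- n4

Arc length = 2 + 2 + 5 + 4 = 13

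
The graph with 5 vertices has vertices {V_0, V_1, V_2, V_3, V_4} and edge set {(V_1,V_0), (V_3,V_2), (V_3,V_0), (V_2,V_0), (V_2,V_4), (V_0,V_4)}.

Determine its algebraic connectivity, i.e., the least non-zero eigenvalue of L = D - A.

Degrees: deg(V_0) = 4, deg(V_1) = 1, deg(V_2) = 3, deg(V_3) = 2, deg(V_4) = 2.
L = D − A with rows/columns ordered (V_0, V_1, V_2, V_3, V_4):
  [ 4, -1, -1, -1, -1]
  [-1,  1,  0,  0,  0]
  [-1,  0,  3, -1, -1]
  [-1,  0, -1,  2,  0]
  [-1,  0, -1,  0,  2]
Characteristic polynomial: det(λI − L) = λ(λ − 1)(λ − 2)(λ − 4)(λ − 5).
Roots: λ = 0; (λ − 1) = 0 ⇒ λ = 1; (λ − 2) = 0 ⇒ λ = 2; (λ − 4) = 0 ⇒ λ = 4; (λ − 5) = 0 ⇒ λ = 5.
(Check: the roots sum (with multiplicity) to 12, matching trace L = Σdeg = 2·6 = 12.)
Laplacian eigenvalues: [0.0, 1.0, 2.0, 4.0, 5.0]. Algebraic connectivity (smallest non-zero eigenvalue) = 1.0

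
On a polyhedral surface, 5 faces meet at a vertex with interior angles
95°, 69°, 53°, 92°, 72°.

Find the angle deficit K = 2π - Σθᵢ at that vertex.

Sum of angles = 381°. K = 360° - 381° = -21° = -7π/60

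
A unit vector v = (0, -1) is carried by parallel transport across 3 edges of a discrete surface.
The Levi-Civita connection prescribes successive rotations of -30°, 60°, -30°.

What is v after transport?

Total rotation: (-30°) + 60° + (-30°) = 0°. Final vector: (0, -1)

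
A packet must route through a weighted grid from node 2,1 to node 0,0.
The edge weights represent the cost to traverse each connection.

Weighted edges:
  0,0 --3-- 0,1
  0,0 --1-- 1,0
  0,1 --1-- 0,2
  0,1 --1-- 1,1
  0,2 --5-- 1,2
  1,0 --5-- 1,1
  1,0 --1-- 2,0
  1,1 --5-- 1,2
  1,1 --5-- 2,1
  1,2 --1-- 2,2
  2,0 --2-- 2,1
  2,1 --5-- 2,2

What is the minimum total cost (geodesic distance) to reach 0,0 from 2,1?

Shortest path: 2,1 → 2,0 → 1,0 → 0,0, total weight = 4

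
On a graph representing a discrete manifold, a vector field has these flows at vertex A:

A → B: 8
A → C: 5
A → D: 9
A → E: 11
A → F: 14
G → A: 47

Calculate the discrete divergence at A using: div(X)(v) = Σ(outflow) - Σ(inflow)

Divergence = sum of outgoing flows = 8 + 5 + 9 + 11 + 14 + (-47) = 0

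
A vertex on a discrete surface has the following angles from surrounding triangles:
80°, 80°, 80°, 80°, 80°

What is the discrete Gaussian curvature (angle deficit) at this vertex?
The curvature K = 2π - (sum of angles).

Sum of angles = 400°. K = 360° - 400° = -40°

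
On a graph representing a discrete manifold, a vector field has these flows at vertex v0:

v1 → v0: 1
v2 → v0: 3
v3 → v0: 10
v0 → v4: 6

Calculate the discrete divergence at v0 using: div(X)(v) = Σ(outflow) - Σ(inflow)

Divergence = sum of outgoing flows = (-1) + (-3) + (-10) + 6 = -8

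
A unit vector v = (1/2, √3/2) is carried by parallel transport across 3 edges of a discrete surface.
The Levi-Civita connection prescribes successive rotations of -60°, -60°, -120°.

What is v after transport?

Total rotation: (-60°) + (-60°) + (-120°) = -240° ≡ 120° (mod 360°). Final vector: (-1, 0)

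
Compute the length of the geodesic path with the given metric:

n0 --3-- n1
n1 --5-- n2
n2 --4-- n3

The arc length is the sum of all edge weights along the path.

Arc length = 3 + 5 + 4 = 12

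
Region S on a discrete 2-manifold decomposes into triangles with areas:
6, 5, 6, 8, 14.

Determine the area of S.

6 + 5 + 6 + 8 + 14 = 39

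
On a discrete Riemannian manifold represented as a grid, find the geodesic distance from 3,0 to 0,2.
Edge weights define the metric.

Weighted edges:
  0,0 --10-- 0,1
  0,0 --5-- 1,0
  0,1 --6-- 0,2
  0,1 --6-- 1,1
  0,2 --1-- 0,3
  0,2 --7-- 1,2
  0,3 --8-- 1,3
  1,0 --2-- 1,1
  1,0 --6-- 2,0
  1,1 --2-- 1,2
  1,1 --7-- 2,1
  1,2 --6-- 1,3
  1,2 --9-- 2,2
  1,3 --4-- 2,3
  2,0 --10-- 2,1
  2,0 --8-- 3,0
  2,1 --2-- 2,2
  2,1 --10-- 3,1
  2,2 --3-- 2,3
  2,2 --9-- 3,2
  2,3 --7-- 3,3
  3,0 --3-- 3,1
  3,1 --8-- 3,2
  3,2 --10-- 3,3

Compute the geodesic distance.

Shortest path: 3,0 → 2,0 → 1,0 → 1,1 → 1,2 → 0,2, total weight = 25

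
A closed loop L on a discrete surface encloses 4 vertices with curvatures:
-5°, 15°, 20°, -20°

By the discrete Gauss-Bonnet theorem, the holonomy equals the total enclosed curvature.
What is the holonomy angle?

Holonomy = total enclosed curvature = (-5°) + 15° + 20° + (-20°) = 10°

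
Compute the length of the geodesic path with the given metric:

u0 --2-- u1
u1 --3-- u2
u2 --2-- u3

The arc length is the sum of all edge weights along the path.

Arc length = 2 + 3 + 2 = 7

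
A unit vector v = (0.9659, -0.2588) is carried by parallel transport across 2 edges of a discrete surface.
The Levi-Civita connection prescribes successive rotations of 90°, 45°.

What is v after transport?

Total rotation: 90° + 45° = 135°. Final vector: (-0.5000, 0.8660)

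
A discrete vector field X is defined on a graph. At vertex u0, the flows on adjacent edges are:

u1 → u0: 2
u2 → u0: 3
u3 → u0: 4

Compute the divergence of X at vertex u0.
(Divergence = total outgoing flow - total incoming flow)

Divergence = sum of outgoing flows = (-2) + (-3) + (-4) = -9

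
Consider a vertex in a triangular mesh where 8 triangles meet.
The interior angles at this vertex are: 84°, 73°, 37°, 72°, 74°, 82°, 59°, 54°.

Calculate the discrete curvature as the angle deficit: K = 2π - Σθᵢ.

Sum of angles = 535°. K = 360° - 535° = -175° = -35π/36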